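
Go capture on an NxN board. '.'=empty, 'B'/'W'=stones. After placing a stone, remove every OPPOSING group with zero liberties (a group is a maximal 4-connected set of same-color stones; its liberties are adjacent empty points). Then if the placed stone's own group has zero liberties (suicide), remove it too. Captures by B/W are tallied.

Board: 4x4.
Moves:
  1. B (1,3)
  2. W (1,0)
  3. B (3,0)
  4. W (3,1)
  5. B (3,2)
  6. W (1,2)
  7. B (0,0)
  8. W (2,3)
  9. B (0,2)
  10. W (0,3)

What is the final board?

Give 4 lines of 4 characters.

Answer: B.BW
W.W.
...W
BWB.

Derivation:
Move 1: B@(1,3) -> caps B=0 W=0
Move 2: W@(1,0) -> caps B=0 W=0
Move 3: B@(3,0) -> caps B=0 W=0
Move 4: W@(3,1) -> caps B=0 W=0
Move 5: B@(3,2) -> caps B=0 W=0
Move 6: W@(1,2) -> caps B=0 W=0
Move 7: B@(0,0) -> caps B=0 W=0
Move 8: W@(2,3) -> caps B=0 W=0
Move 9: B@(0,2) -> caps B=0 W=0
Move 10: W@(0,3) -> caps B=0 W=1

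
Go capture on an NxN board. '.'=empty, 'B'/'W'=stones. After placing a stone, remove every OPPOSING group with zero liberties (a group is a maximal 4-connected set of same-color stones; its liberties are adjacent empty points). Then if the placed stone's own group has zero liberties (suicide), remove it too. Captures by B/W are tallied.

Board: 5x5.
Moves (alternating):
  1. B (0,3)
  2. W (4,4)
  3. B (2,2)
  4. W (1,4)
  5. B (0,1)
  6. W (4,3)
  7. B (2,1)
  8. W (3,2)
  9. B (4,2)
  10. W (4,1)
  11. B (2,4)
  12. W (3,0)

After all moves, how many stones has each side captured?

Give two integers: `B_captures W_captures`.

Move 1: B@(0,3) -> caps B=0 W=0
Move 2: W@(4,4) -> caps B=0 W=0
Move 3: B@(2,2) -> caps B=0 W=0
Move 4: W@(1,4) -> caps B=0 W=0
Move 5: B@(0,1) -> caps B=0 W=0
Move 6: W@(4,3) -> caps B=0 W=0
Move 7: B@(2,1) -> caps B=0 W=0
Move 8: W@(3,2) -> caps B=0 W=0
Move 9: B@(4,2) -> caps B=0 W=0
Move 10: W@(4,1) -> caps B=0 W=1
Move 11: B@(2,4) -> caps B=0 W=1
Move 12: W@(3,0) -> caps B=0 W=1

Answer: 0 1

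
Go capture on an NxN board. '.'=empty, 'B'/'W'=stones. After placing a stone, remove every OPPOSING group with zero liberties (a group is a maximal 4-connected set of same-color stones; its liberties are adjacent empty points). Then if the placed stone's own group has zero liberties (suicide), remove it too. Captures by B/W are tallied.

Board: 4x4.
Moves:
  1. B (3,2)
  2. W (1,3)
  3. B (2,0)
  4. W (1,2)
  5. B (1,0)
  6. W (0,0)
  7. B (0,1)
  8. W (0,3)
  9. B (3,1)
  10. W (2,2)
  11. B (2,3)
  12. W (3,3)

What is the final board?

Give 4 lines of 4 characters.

Move 1: B@(3,2) -> caps B=0 W=0
Move 2: W@(1,3) -> caps B=0 W=0
Move 3: B@(2,0) -> caps B=0 W=0
Move 4: W@(1,2) -> caps B=0 W=0
Move 5: B@(1,0) -> caps B=0 W=0
Move 6: W@(0,0) -> caps B=0 W=0
Move 7: B@(0,1) -> caps B=1 W=0
Move 8: W@(0,3) -> caps B=1 W=0
Move 9: B@(3,1) -> caps B=1 W=0
Move 10: W@(2,2) -> caps B=1 W=0
Move 11: B@(2,3) -> caps B=1 W=0
Move 12: W@(3,3) -> caps B=1 W=1

Answer: .B.W
B.WW
B.W.
.BBW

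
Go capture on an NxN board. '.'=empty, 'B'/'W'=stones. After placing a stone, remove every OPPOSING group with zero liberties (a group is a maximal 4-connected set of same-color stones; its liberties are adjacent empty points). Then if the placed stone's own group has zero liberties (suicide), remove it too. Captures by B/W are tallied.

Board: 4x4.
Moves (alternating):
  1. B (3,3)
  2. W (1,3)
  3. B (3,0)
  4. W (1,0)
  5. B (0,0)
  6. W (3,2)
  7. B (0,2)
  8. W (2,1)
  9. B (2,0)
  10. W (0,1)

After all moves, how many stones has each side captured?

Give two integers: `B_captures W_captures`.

Answer: 0 1

Derivation:
Move 1: B@(3,3) -> caps B=0 W=0
Move 2: W@(1,3) -> caps B=0 W=0
Move 3: B@(3,0) -> caps B=0 W=0
Move 4: W@(1,0) -> caps B=0 W=0
Move 5: B@(0,0) -> caps B=0 W=0
Move 6: W@(3,2) -> caps B=0 W=0
Move 7: B@(0,2) -> caps B=0 W=0
Move 8: W@(2,1) -> caps B=0 W=0
Move 9: B@(2,0) -> caps B=0 W=0
Move 10: W@(0,1) -> caps B=0 W=1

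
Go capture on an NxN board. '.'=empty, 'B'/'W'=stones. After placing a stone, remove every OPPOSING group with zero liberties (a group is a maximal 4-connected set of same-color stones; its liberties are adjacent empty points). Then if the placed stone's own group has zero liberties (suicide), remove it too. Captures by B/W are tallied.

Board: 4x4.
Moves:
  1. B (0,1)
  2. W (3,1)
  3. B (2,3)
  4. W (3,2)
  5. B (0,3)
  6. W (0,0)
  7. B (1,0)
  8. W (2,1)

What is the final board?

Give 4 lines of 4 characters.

Answer: .B.B
B...
.W.B
.WW.

Derivation:
Move 1: B@(0,1) -> caps B=0 W=0
Move 2: W@(3,1) -> caps B=0 W=0
Move 3: B@(2,3) -> caps B=0 W=0
Move 4: W@(3,2) -> caps B=0 W=0
Move 5: B@(0,3) -> caps B=0 W=0
Move 6: W@(0,0) -> caps B=0 W=0
Move 7: B@(1,0) -> caps B=1 W=0
Move 8: W@(2,1) -> caps B=1 W=0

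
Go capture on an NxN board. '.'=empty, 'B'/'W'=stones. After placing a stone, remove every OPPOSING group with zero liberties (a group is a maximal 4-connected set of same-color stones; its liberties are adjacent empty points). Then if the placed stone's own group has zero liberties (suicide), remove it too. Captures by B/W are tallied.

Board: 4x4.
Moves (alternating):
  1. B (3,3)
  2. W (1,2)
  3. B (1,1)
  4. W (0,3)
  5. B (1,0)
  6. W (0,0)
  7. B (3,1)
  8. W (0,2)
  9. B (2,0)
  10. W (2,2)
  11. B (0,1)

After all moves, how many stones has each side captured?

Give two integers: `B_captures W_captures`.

Answer: 1 0

Derivation:
Move 1: B@(3,3) -> caps B=0 W=0
Move 2: W@(1,2) -> caps B=0 W=0
Move 3: B@(1,1) -> caps B=0 W=0
Move 4: W@(0,3) -> caps B=0 W=0
Move 5: B@(1,0) -> caps B=0 W=0
Move 6: W@(0,0) -> caps B=0 W=0
Move 7: B@(3,1) -> caps B=0 W=0
Move 8: W@(0,2) -> caps B=0 W=0
Move 9: B@(2,0) -> caps B=0 W=0
Move 10: W@(2,2) -> caps B=0 W=0
Move 11: B@(0,1) -> caps B=1 W=0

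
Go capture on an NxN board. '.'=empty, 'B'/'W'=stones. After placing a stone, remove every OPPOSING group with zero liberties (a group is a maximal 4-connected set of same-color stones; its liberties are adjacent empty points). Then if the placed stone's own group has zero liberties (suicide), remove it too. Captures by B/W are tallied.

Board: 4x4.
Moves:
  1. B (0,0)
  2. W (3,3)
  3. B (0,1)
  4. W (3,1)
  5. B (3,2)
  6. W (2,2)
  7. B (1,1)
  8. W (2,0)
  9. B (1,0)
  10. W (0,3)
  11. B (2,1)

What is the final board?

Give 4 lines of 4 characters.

Answer: BB.W
BB..
WBW.
.W.W

Derivation:
Move 1: B@(0,0) -> caps B=0 W=0
Move 2: W@(3,3) -> caps B=0 W=0
Move 3: B@(0,1) -> caps B=0 W=0
Move 4: W@(3,1) -> caps B=0 W=0
Move 5: B@(3,2) -> caps B=0 W=0
Move 6: W@(2,2) -> caps B=0 W=1
Move 7: B@(1,1) -> caps B=0 W=1
Move 8: W@(2,0) -> caps B=0 W=1
Move 9: B@(1,0) -> caps B=0 W=1
Move 10: W@(0,3) -> caps B=0 W=1
Move 11: B@(2,1) -> caps B=0 W=1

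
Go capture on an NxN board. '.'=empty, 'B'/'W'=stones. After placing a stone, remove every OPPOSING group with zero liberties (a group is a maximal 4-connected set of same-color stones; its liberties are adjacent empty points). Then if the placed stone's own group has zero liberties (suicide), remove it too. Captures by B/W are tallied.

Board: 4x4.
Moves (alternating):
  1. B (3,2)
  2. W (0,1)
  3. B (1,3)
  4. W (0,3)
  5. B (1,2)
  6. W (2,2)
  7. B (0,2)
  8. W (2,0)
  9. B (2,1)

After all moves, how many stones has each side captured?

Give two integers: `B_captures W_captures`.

Move 1: B@(3,2) -> caps B=0 W=0
Move 2: W@(0,1) -> caps B=0 W=0
Move 3: B@(1,3) -> caps B=0 W=0
Move 4: W@(0,3) -> caps B=0 W=0
Move 5: B@(1,2) -> caps B=0 W=0
Move 6: W@(2,2) -> caps B=0 W=0
Move 7: B@(0,2) -> caps B=1 W=0
Move 8: W@(2,0) -> caps B=1 W=0
Move 9: B@(2,1) -> caps B=1 W=0

Answer: 1 0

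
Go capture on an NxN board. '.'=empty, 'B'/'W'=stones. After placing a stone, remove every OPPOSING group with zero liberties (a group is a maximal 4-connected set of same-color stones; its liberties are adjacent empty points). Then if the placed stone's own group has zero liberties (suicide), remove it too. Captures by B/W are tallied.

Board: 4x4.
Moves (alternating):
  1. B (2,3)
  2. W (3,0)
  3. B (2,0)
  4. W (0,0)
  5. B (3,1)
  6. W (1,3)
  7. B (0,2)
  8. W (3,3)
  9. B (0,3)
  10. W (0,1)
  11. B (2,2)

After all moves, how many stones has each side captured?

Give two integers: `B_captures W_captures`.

Answer: 1 0

Derivation:
Move 1: B@(2,3) -> caps B=0 W=0
Move 2: W@(3,0) -> caps B=0 W=0
Move 3: B@(2,0) -> caps B=0 W=0
Move 4: W@(0,0) -> caps B=0 W=0
Move 5: B@(3,1) -> caps B=1 W=0
Move 6: W@(1,3) -> caps B=1 W=0
Move 7: B@(0,2) -> caps B=1 W=0
Move 8: W@(3,3) -> caps B=1 W=0
Move 9: B@(0,3) -> caps B=1 W=0
Move 10: W@(0,1) -> caps B=1 W=0
Move 11: B@(2,2) -> caps B=1 W=0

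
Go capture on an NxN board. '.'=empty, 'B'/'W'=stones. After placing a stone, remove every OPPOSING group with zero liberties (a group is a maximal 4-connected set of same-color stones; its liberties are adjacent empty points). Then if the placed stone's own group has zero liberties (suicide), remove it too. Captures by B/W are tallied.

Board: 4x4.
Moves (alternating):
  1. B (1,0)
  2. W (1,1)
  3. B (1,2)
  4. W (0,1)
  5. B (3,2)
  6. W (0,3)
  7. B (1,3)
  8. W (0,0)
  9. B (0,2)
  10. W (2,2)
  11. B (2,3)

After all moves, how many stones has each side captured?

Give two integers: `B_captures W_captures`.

Answer: 1 0

Derivation:
Move 1: B@(1,0) -> caps B=0 W=0
Move 2: W@(1,1) -> caps B=0 W=0
Move 3: B@(1,2) -> caps B=0 W=0
Move 4: W@(0,1) -> caps B=0 W=0
Move 5: B@(3,2) -> caps B=0 W=0
Move 6: W@(0,3) -> caps B=0 W=0
Move 7: B@(1,3) -> caps B=0 W=0
Move 8: W@(0,0) -> caps B=0 W=0
Move 9: B@(0,2) -> caps B=1 W=0
Move 10: W@(2,2) -> caps B=1 W=0
Move 11: B@(2,3) -> caps B=1 W=0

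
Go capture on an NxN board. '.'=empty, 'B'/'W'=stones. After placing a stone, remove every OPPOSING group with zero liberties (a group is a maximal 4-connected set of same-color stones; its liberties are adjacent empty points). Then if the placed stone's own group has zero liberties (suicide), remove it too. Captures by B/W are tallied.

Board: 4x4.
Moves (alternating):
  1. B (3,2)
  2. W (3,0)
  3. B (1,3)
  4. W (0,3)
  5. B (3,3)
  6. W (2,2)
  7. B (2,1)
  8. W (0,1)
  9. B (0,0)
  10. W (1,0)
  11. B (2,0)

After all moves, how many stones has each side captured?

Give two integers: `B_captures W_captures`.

Answer: 0 1

Derivation:
Move 1: B@(3,2) -> caps B=0 W=0
Move 2: W@(3,0) -> caps B=0 W=0
Move 3: B@(1,3) -> caps B=0 W=0
Move 4: W@(0,3) -> caps B=0 W=0
Move 5: B@(3,3) -> caps B=0 W=0
Move 6: W@(2,2) -> caps B=0 W=0
Move 7: B@(2,1) -> caps B=0 W=0
Move 8: W@(0,1) -> caps B=0 W=0
Move 9: B@(0,0) -> caps B=0 W=0
Move 10: W@(1,0) -> caps B=0 W=1
Move 11: B@(2,0) -> caps B=0 W=1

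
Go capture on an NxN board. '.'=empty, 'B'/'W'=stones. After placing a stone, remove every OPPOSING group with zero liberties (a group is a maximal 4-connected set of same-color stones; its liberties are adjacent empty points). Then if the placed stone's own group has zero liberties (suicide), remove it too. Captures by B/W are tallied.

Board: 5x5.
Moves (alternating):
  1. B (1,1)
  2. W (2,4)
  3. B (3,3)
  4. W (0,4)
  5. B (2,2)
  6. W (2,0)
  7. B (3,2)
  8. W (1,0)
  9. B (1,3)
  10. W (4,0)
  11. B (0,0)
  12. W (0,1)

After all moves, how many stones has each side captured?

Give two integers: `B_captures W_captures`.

Answer: 0 1

Derivation:
Move 1: B@(1,1) -> caps B=0 W=0
Move 2: W@(2,4) -> caps B=0 W=0
Move 3: B@(3,3) -> caps B=0 W=0
Move 4: W@(0,4) -> caps B=0 W=0
Move 5: B@(2,2) -> caps B=0 W=0
Move 6: W@(2,0) -> caps B=0 W=0
Move 7: B@(3,2) -> caps B=0 W=0
Move 8: W@(1,0) -> caps B=0 W=0
Move 9: B@(1,3) -> caps B=0 W=0
Move 10: W@(4,0) -> caps B=0 W=0
Move 11: B@(0,0) -> caps B=0 W=0
Move 12: W@(0,1) -> caps B=0 W=1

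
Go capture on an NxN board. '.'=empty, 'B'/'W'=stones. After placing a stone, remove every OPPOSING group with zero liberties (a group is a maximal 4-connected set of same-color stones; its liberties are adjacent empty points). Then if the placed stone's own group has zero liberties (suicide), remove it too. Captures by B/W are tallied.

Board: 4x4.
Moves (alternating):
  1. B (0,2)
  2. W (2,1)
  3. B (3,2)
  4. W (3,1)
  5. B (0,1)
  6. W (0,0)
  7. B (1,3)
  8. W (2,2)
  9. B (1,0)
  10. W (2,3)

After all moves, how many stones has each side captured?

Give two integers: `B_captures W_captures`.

Answer: 1 0

Derivation:
Move 1: B@(0,2) -> caps B=0 W=0
Move 2: W@(2,1) -> caps B=0 W=0
Move 3: B@(3,2) -> caps B=0 W=0
Move 4: W@(3,1) -> caps B=0 W=0
Move 5: B@(0,1) -> caps B=0 W=0
Move 6: W@(0,0) -> caps B=0 W=0
Move 7: B@(1,3) -> caps B=0 W=0
Move 8: W@(2,2) -> caps B=0 W=0
Move 9: B@(1,0) -> caps B=1 W=0
Move 10: W@(2,3) -> caps B=1 W=0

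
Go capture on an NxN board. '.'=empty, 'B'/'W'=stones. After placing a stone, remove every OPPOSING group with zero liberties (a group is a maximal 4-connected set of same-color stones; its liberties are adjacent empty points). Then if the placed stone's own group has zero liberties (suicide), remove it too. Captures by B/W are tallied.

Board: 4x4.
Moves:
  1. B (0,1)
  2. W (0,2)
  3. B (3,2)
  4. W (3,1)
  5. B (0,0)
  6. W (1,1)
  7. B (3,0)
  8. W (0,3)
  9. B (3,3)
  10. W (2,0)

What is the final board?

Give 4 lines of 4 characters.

Answer: BBWW
.W..
W...
.WBB

Derivation:
Move 1: B@(0,1) -> caps B=0 W=0
Move 2: W@(0,2) -> caps B=0 W=0
Move 3: B@(3,2) -> caps B=0 W=0
Move 4: W@(3,1) -> caps B=0 W=0
Move 5: B@(0,0) -> caps B=0 W=0
Move 6: W@(1,1) -> caps B=0 W=0
Move 7: B@(3,0) -> caps B=0 W=0
Move 8: W@(0,3) -> caps B=0 W=0
Move 9: B@(3,3) -> caps B=0 W=0
Move 10: W@(2,0) -> caps B=0 W=1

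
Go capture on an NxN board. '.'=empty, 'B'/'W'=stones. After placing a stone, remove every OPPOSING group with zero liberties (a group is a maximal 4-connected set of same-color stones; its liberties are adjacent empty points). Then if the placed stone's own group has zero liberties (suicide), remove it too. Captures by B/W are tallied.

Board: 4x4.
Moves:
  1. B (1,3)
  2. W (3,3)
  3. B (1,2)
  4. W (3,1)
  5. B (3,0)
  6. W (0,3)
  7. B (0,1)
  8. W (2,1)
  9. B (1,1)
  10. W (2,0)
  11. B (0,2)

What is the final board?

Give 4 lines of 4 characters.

Answer: .BB.
.BBB
WW..
.W.W

Derivation:
Move 1: B@(1,3) -> caps B=0 W=0
Move 2: W@(3,3) -> caps B=0 W=0
Move 3: B@(1,2) -> caps B=0 W=0
Move 4: W@(3,1) -> caps B=0 W=0
Move 5: B@(3,0) -> caps B=0 W=0
Move 6: W@(0,3) -> caps B=0 W=0
Move 7: B@(0,1) -> caps B=0 W=0
Move 8: W@(2,1) -> caps B=0 W=0
Move 9: B@(1,1) -> caps B=0 W=0
Move 10: W@(2,0) -> caps B=0 W=1
Move 11: B@(0,2) -> caps B=1 W=1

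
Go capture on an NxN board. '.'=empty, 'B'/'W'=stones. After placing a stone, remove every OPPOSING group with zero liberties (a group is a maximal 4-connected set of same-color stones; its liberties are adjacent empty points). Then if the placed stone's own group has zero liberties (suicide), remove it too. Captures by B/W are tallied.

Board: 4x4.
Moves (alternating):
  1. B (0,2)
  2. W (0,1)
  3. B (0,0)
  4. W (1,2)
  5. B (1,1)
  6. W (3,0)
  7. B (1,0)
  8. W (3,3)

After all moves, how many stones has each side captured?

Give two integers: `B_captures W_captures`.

Move 1: B@(0,2) -> caps B=0 W=0
Move 2: W@(0,1) -> caps B=0 W=0
Move 3: B@(0,0) -> caps B=0 W=0
Move 4: W@(1,2) -> caps B=0 W=0
Move 5: B@(1,1) -> caps B=1 W=0
Move 6: W@(3,0) -> caps B=1 W=0
Move 7: B@(1,0) -> caps B=1 W=0
Move 8: W@(3,3) -> caps B=1 W=0

Answer: 1 0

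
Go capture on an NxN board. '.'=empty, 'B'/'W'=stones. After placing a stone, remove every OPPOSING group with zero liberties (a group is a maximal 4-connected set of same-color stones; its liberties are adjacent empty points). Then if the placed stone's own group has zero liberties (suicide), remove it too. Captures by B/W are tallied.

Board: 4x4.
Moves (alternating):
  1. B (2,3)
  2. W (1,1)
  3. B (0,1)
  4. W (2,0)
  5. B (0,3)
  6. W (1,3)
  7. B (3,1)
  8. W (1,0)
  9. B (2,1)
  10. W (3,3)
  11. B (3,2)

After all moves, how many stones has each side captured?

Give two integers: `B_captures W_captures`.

Answer: 1 0

Derivation:
Move 1: B@(2,3) -> caps B=0 W=0
Move 2: W@(1,1) -> caps B=0 W=0
Move 3: B@(0,1) -> caps B=0 W=0
Move 4: W@(2,0) -> caps B=0 W=0
Move 5: B@(0,3) -> caps B=0 W=0
Move 6: W@(1,3) -> caps B=0 W=0
Move 7: B@(3,1) -> caps B=0 W=0
Move 8: W@(1,0) -> caps B=0 W=0
Move 9: B@(2,1) -> caps B=0 W=0
Move 10: W@(3,3) -> caps B=0 W=0
Move 11: B@(3,2) -> caps B=1 W=0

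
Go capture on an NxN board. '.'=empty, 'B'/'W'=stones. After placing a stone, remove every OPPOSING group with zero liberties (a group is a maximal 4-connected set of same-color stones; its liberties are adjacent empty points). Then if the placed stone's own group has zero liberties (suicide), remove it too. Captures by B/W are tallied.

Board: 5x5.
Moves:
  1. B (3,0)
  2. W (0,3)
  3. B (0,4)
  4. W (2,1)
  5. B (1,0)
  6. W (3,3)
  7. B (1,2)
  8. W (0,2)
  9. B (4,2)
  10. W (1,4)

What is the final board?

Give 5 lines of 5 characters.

Move 1: B@(3,0) -> caps B=0 W=0
Move 2: W@(0,3) -> caps B=0 W=0
Move 3: B@(0,4) -> caps B=0 W=0
Move 4: W@(2,1) -> caps B=0 W=0
Move 5: B@(1,0) -> caps B=0 W=0
Move 6: W@(3,3) -> caps B=0 W=0
Move 7: B@(1,2) -> caps B=0 W=0
Move 8: W@(0,2) -> caps B=0 W=0
Move 9: B@(4,2) -> caps B=0 W=0
Move 10: W@(1,4) -> caps B=0 W=1

Answer: ..WW.
B.B.W
.W...
B..W.
..B..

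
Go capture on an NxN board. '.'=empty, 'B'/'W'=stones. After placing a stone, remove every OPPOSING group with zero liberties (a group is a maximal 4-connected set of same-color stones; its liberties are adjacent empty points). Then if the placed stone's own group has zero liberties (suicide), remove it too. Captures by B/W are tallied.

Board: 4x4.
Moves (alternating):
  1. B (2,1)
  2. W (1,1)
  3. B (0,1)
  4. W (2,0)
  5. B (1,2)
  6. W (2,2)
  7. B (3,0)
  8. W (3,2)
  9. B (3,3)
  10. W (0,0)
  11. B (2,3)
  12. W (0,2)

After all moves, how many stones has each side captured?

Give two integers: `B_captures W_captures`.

Move 1: B@(2,1) -> caps B=0 W=0
Move 2: W@(1,1) -> caps B=0 W=0
Move 3: B@(0,1) -> caps B=0 W=0
Move 4: W@(2,0) -> caps B=0 W=0
Move 5: B@(1,2) -> caps B=0 W=0
Move 6: W@(2,2) -> caps B=0 W=0
Move 7: B@(3,0) -> caps B=0 W=0
Move 8: W@(3,2) -> caps B=0 W=0
Move 9: B@(3,3) -> caps B=0 W=0
Move 10: W@(0,0) -> caps B=0 W=0
Move 11: B@(2,3) -> caps B=0 W=0
Move 12: W@(0,2) -> caps B=0 W=1

Answer: 0 1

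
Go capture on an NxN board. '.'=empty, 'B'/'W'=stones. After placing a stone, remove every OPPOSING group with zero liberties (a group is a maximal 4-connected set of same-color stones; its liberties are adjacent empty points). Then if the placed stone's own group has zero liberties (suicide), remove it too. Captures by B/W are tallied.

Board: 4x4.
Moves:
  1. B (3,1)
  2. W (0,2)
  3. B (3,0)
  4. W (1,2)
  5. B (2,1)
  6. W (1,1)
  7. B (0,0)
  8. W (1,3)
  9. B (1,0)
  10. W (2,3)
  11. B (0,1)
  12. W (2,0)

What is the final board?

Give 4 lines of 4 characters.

Answer: ..W.
.WWW
WB.W
BB..

Derivation:
Move 1: B@(3,1) -> caps B=0 W=0
Move 2: W@(0,2) -> caps B=0 W=0
Move 3: B@(3,0) -> caps B=0 W=0
Move 4: W@(1,2) -> caps B=0 W=0
Move 5: B@(2,1) -> caps B=0 W=0
Move 6: W@(1,1) -> caps B=0 W=0
Move 7: B@(0,0) -> caps B=0 W=0
Move 8: W@(1,3) -> caps B=0 W=0
Move 9: B@(1,0) -> caps B=0 W=0
Move 10: W@(2,3) -> caps B=0 W=0
Move 11: B@(0,1) -> caps B=0 W=0
Move 12: W@(2,0) -> caps B=0 W=3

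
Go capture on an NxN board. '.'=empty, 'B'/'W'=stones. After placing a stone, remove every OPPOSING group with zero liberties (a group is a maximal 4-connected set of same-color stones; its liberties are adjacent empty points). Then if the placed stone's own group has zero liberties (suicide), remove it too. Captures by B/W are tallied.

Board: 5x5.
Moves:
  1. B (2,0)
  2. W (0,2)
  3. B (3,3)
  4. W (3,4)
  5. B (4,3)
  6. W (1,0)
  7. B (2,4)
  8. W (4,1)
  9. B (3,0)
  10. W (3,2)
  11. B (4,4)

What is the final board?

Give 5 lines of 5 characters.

Move 1: B@(2,0) -> caps B=0 W=0
Move 2: W@(0,2) -> caps B=0 W=0
Move 3: B@(3,3) -> caps B=0 W=0
Move 4: W@(3,4) -> caps B=0 W=0
Move 5: B@(4,3) -> caps B=0 W=0
Move 6: W@(1,0) -> caps B=0 W=0
Move 7: B@(2,4) -> caps B=0 W=0
Move 8: W@(4,1) -> caps B=0 W=0
Move 9: B@(3,0) -> caps B=0 W=0
Move 10: W@(3,2) -> caps B=0 W=0
Move 11: B@(4,4) -> caps B=1 W=0

Answer: ..W..
W....
B...B
B.WB.
.W.BB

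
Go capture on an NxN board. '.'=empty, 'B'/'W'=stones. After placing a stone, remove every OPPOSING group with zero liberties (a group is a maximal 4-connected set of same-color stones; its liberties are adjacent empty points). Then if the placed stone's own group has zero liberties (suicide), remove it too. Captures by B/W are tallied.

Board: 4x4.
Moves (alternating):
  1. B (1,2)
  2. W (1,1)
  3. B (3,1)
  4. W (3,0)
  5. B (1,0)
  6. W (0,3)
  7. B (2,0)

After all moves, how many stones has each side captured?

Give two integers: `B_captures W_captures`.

Move 1: B@(1,2) -> caps B=0 W=0
Move 2: W@(1,1) -> caps B=0 W=0
Move 3: B@(3,1) -> caps B=0 W=0
Move 4: W@(3,0) -> caps B=0 W=0
Move 5: B@(1,0) -> caps B=0 W=0
Move 6: W@(0,3) -> caps B=0 W=0
Move 7: B@(2,0) -> caps B=1 W=0

Answer: 1 0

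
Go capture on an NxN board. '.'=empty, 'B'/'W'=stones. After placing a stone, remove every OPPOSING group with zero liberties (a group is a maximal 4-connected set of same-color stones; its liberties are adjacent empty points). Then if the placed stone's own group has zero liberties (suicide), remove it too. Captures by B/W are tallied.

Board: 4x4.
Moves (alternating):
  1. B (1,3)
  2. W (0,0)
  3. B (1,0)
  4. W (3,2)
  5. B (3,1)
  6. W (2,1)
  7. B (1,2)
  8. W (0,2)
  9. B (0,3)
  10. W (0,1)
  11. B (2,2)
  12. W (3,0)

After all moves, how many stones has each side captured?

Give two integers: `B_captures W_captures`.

Answer: 0 1

Derivation:
Move 1: B@(1,3) -> caps B=0 W=0
Move 2: W@(0,0) -> caps B=0 W=0
Move 3: B@(1,0) -> caps B=0 W=0
Move 4: W@(3,2) -> caps B=0 W=0
Move 5: B@(3,1) -> caps B=0 W=0
Move 6: W@(2,1) -> caps B=0 W=0
Move 7: B@(1,2) -> caps B=0 W=0
Move 8: W@(0,2) -> caps B=0 W=0
Move 9: B@(0,3) -> caps B=0 W=0
Move 10: W@(0,1) -> caps B=0 W=0
Move 11: B@(2,2) -> caps B=0 W=0
Move 12: W@(3,0) -> caps B=0 W=1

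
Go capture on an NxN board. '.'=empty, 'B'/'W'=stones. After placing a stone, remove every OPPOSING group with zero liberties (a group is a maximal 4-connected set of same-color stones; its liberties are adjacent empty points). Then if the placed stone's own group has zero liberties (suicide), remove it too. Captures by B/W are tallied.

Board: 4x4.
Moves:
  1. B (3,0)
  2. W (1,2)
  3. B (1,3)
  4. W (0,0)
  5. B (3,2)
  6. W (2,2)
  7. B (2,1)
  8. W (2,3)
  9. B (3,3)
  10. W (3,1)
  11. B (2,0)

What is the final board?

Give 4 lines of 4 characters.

Answer: W...
..WB
BBWW
BW..

Derivation:
Move 1: B@(3,0) -> caps B=0 W=0
Move 2: W@(1,2) -> caps B=0 W=0
Move 3: B@(1,3) -> caps B=0 W=0
Move 4: W@(0,0) -> caps B=0 W=0
Move 5: B@(3,2) -> caps B=0 W=0
Move 6: W@(2,2) -> caps B=0 W=0
Move 7: B@(2,1) -> caps B=0 W=0
Move 8: W@(2,3) -> caps B=0 W=0
Move 9: B@(3,3) -> caps B=0 W=0
Move 10: W@(3,1) -> caps B=0 W=2
Move 11: B@(2,0) -> caps B=0 W=2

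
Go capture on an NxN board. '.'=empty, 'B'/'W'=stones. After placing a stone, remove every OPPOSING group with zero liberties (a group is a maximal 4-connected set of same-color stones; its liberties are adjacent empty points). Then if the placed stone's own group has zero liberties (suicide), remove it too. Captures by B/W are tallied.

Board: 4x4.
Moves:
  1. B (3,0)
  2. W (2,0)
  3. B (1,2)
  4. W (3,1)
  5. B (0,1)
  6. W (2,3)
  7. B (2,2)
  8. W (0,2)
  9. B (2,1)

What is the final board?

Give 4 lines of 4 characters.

Move 1: B@(3,0) -> caps B=0 W=0
Move 2: W@(2,0) -> caps B=0 W=0
Move 3: B@(1,2) -> caps B=0 W=0
Move 4: W@(3,1) -> caps B=0 W=1
Move 5: B@(0,1) -> caps B=0 W=1
Move 6: W@(2,3) -> caps B=0 W=1
Move 7: B@(2,2) -> caps B=0 W=1
Move 8: W@(0,2) -> caps B=0 W=1
Move 9: B@(2,1) -> caps B=0 W=1

Answer: .BW.
..B.
WBBW
.W..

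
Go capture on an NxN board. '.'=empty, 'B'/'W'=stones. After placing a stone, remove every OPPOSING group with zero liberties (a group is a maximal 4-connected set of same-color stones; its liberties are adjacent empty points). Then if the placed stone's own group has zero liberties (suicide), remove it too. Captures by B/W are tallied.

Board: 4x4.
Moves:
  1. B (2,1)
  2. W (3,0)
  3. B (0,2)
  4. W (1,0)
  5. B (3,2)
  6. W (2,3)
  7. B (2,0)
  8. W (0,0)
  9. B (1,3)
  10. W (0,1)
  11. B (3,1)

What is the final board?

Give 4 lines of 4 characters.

Move 1: B@(2,1) -> caps B=0 W=0
Move 2: W@(3,0) -> caps B=0 W=0
Move 3: B@(0,2) -> caps B=0 W=0
Move 4: W@(1,0) -> caps B=0 W=0
Move 5: B@(3,2) -> caps B=0 W=0
Move 6: W@(2,3) -> caps B=0 W=0
Move 7: B@(2,0) -> caps B=0 W=0
Move 8: W@(0,0) -> caps B=0 W=0
Move 9: B@(1,3) -> caps B=0 W=0
Move 10: W@(0,1) -> caps B=0 W=0
Move 11: B@(3,1) -> caps B=1 W=0

Answer: WWB.
W..B
BB.W
.BB.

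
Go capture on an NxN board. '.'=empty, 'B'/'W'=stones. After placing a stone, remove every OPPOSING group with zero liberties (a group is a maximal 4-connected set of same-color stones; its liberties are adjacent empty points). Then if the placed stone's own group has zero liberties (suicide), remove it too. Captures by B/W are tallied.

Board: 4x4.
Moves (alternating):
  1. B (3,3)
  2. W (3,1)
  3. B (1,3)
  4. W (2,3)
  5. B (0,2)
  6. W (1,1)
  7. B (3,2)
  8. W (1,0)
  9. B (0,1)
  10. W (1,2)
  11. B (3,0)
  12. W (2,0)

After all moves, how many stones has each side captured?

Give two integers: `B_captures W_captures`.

Move 1: B@(3,3) -> caps B=0 W=0
Move 2: W@(3,1) -> caps B=0 W=0
Move 3: B@(1,3) -> caps B=0 W=0
Move 4: W@(2,3) -> caps B=0 W=0
Move 5: B@(0,2) -> caps B=0 W=0
Move 6: W@(1,1) -> caps B=0 W=0
Move 7: B@(3,2) -> caps B=0 W=0
Move 8: W@(1,0) -> caps B=0 W=0
Move 9: B@(0,1) -> caps B=0 W=0
Move 10: W@(1,2) -> caps B=0 W=0
Move 11: B@(3,0) -> caps B=0 W=0
Move 12: W@(2,0) -> caps B=0 W=1

Answer: 0 1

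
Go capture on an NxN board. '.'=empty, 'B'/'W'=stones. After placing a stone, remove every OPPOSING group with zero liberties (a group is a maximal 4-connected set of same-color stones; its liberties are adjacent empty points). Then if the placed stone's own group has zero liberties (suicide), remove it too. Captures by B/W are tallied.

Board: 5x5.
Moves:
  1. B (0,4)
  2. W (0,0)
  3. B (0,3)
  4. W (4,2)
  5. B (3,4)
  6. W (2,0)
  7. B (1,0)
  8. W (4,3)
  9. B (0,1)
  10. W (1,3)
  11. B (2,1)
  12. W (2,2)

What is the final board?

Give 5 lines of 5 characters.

Move 1: B@(0,4) -> caps B=0 W=0
Move 2: W@(0,0) -> caps B=0 W=0
Move 3: B@(0,3) -> caps B=0 W=0
Move 4: W@(4,2) -> caps B=0 W=0
Move 5: B@(3,4) -> caps B=0 W=0
Move 6: W@(2,0) -> caps B=0 W=0
Move 7: B@(1,0) -> caps B=0 W=0
Move 8: W@(4,3) -> caps B=0 W=0
Move 9: B@(0,1) -> caps B=1 W=0
Move 10: W@(1,3) -> caps B=1 W=0
Move 11: B@(2,1) -> caps B=1 W=0
Move 12: W@(2,2) -> caps B=1 W=0

Answer: .B.BB
B..W.
WBW..
....B
..WW.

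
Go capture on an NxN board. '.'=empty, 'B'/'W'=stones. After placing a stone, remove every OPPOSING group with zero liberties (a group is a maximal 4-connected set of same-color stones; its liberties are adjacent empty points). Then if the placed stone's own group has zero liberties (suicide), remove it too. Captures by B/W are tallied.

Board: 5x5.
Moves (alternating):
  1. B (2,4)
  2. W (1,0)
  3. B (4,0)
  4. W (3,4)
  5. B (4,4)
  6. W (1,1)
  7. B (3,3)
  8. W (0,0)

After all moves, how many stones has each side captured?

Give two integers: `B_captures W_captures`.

Move 1: B@(2,4) -> caps B=0 W=0
Move 2: W@(1,0) -> caps B=0 W=0
Move 3: B@(4,0) -> caps B=0 W=0
Move 4: W@(3,4) -> caps B=0 W=0
Move 5: B@(4,4) -> caps B=0 W=0
Move 6: W@(1,1) -> caps B=0 W=0
Move 7: B@(3,3) -> caps B=1 W=0
Move 8: W@(0,0) -> caps B=1 W=0

Answer: 1 0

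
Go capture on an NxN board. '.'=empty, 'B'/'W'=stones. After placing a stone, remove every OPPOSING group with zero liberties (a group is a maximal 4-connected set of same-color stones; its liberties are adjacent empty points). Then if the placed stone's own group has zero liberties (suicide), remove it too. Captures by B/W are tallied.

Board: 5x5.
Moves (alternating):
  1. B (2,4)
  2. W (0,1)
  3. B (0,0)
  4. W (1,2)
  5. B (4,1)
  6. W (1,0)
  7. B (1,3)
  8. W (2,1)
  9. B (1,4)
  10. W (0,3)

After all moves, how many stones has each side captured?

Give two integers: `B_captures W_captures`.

Move 1: B@(2,4) -> caps B=0 W=0
Move 2: W@(0,1) -> caps B=0 W=0
Move 3: B@(0,0) -> caps B=0 W=0
Move 4: W@(1,2) -> caps B=0 W=0
Move 5: B@(4,1) -> caps B=0 W=0
Move 6: W@(1,0) -> caps B=0 W=1
Move 7: B@(1,3) -> caps B=0 W=1
Move 8: W@(2,1) -> caps B=0 W=1
Move 9: B@(1,4) -> caps B=0 W=1
Move 10: W@(0,3) -> caps B=0 W=1

Answer: 0 1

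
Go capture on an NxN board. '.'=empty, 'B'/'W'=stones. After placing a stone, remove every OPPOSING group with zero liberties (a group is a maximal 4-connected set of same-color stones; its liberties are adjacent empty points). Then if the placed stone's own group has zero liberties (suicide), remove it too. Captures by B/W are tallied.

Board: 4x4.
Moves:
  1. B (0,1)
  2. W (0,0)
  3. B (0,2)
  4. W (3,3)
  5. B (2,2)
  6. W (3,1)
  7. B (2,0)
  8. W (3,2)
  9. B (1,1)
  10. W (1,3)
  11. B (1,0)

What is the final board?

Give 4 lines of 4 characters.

Answer: .BB.
BB.W
B.B.
.WWW

Derivation:
Move 1: B@(0,1) -> caps B=0 W=0
Move 2: W@(0,0) -> caps B=0 W=0
Move 3: B@(0,2) -> caps B=0 W=0
Move 4: W@(3,3) -> caps B=0 W=0
Move 5: B@(2,2) -> caps B=0 W=0
Move 6: W@(3,1) -> caps B=0 W=0
Move 7: B@(2,0) -> caps B=0 W=0
Move 8: W@(3,2) -> caps B=0 W=0
Move 9: B@(1,1) -> caps B=0 W=0
Move 10: W@(1,3) -> caps B=0 W=0
Move 11: B@(1,0) -> caps B=1 W=0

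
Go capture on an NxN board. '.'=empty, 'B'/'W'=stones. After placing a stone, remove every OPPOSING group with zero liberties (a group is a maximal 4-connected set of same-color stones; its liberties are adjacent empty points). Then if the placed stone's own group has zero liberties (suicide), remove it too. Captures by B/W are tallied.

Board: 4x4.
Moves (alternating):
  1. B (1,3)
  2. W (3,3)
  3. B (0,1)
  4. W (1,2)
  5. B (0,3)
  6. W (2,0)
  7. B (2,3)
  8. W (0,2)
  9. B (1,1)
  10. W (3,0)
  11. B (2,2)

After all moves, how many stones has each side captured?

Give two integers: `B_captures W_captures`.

Move 1: B@(1,3) -> caps B=0 W=0
Move 2: W@(3,3) -> caps B=0 W=0
Move 3: B@(0,1) -> caps B=0 W=0
Move 4: W@(1,2) -> caps B=0 W=0
Move 5: B@(0,3) -> caps B=0 W=0
Move 6: W@(2,0) -> caps B=0 W=0
Move 7: B@(2,3) -> caps B=0 W=0
Move 8: W@(0,2) -> caps B=0 W=0
Move 9: B@(1,1) -> caps B=0 W=0
Move 10: W@(3,0) -> caps B=0 W=0
Move 11: B@(2,2) -> caps B=2 W=0

Answer: 2 0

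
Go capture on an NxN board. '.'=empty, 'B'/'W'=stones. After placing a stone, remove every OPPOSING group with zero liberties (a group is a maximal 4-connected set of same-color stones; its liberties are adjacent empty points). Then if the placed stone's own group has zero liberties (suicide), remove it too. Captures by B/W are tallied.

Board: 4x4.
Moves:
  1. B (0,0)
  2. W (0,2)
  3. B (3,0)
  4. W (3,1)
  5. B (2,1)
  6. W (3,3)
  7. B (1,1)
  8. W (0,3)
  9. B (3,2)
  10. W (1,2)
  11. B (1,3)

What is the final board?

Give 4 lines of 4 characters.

Answer: B.WW
.BWB
.B..
B.BW

Derivation:
Move 1: B@(0,0) -> caps B=0 W=0
Move 2: W@(0,2) -> caps B=0 W=0
Move 3: B@(3,0) -> caps B=0 W=0
Move 4: W@(3,1) -> caps B=0 W=0
Move 5: B@(2,1) -> caps B=0 W=0
Move 6: W@(3,3) -> caps B=0 W=0
Move 7: B@(1,1) -> caps B=0 W=0
Move 8: W@(0,3) -> caps B=0 W=0
Move 9: B@(3,2) -> caps B=1 W=0
Move 10: W@(1,2) -> caps B=1 W=0
Move 11: B@(1,3) -> caps B=1 W=0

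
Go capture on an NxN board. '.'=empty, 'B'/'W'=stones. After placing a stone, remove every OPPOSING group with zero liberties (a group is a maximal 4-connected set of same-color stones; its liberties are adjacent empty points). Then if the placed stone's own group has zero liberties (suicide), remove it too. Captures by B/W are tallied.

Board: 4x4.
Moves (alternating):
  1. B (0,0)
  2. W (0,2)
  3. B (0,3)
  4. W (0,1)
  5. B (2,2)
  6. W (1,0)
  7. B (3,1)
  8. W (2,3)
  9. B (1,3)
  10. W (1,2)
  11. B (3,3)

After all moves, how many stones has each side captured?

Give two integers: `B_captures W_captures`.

Answer: 0 3

Derivation:
Move 1: B@(0,0) -> caps B=0 W=0
Move 2: W@(0,2) -> caps B=0 W=0
Move 3: B@(0,3) -> caps B=0 W=0
Move 4: W@(0,1) -> caps B=0 W=0
Move 5: B@(2,2) -> caps B=0 W=0
Move 6: W@(1,0) -> caps B=0 W=1
Move 7: B@(3,1) -> caps B=0 W=1
Move 8: W@(2,3) -> caps B=0 W=1
Move 9: B@(1,3) -> caps B=0 W=1
Move 10: W@(1,2) -> caps B=0 W=3
Move 11: B@(3,3) -> caps B=0 W=3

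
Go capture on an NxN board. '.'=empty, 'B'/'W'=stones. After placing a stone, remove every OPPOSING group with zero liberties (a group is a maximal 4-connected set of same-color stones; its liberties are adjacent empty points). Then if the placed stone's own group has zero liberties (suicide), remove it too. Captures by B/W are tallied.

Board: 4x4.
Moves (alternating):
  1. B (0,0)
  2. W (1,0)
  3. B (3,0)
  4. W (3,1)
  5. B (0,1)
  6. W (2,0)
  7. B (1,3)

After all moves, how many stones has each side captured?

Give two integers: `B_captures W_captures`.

Answer: 0 1

Derivation:
Move 1: B@(0,0) -> caps B=0 W=0
Move 2: W@(1,0) -> caps B=0 W=0
Move 3: B@(3,0) -> caps B=0 W=0
Move 4: W@(3,1) -> caps B=0 W=0
Move 5: B@(0,1) -> caps B=0 W=0
Move 6: W@(2,0) -> caps B=0 W=1
Move 7: B@(1,3) -> caps B=0 W=1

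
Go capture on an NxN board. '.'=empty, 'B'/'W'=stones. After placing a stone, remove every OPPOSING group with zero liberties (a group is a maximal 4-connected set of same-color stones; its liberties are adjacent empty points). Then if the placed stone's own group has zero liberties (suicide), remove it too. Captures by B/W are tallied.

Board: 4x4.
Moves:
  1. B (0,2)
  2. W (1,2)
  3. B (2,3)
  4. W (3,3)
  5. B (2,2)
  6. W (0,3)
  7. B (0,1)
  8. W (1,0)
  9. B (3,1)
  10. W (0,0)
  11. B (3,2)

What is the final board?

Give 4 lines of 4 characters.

Answer: WBBW
W.W.
..BB
.BB.

Derivation:
Move 1: B@(0,2) -> caps B=0 W=0
Move 2: W@(1,2) -> caps B=0 W=0
Move 3: B@(2,3) -> caps B=0 W=0
Move 4: W@(3,3) -> caps B=0 W=0
Move 5: B@(2,2) -> caps B=0 W=0
Move 6: W@(0,3) -> caps B=0 W=0
Move 7: B@(0,1) -> caps B=0 W=0
Move 8: W@(1,0) -> caps B=0 W=0
Move 9: B@(3,1) -> caps B=0 W=0
Move 10: W@(0,0) -> caps B=0 W=0
Move 11: B@(3,2) -> caps B=1 W=0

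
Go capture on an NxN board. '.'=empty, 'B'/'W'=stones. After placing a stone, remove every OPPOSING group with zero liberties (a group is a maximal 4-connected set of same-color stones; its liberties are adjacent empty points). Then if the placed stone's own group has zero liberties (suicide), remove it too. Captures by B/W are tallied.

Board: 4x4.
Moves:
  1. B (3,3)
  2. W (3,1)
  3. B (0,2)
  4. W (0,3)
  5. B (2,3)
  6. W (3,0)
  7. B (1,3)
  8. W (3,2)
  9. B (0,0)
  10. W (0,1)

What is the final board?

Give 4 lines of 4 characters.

Move 1: B@(3,3) -> caps B=0 W=0
Move 2: W@(3,1) -> caps B=0 W=0
Move 3: B@(0,2) -> caps B=0 W=0
Move 4: W@(0,3) -> caps B=0 W=0
Move 5: B@(2,3) -> caps B=0 W=0
Move 6: W@(3,0) -> caps B=0 W=0
Move 7: B@(1,3) -> caps B=1 W=0
Move 8: W@(3,2) -> caps B=1 W=0
Move 9: B@(0,0) -> caps B=1 W=0
Move 10: W@(0,1) -> caps B=1 W=0

Answer: BWB.
...B
...B
WWWB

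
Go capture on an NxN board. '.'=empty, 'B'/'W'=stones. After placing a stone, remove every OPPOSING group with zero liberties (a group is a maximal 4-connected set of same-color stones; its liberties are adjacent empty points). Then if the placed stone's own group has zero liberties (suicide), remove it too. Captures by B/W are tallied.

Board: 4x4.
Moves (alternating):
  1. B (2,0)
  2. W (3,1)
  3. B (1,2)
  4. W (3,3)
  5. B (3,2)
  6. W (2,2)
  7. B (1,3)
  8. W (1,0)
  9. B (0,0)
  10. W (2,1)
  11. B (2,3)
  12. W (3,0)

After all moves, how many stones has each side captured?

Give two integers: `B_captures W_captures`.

Answer: 0 2

Derivation:
Move 1: B@(2,0) -> caps B=0 W=0
Move 2: W@(3,1) -> caps B=0 W=0
Move 3: B@(1,2) -> caps B=0 W=0
Move 4: W@(3,3) -> caps B=0 W=0
Move 5: B@(3,2) -> caps B=0 W=0
Move 6: W@(2,2) -> caps B=0 W=1
Move 7: B@(1,3) -> caps B=0 W=1
Move 8: W@(1,0) -> caps B=0 W=1
Move 9: B@(0,0) -> caps B=0 W=1
Move 10: W@(2,1) -> caps B=0 W=1
Move 11: B@(2,3) -> caps B=0 W=1
Move 12: W@(3,0) -> caps B=0 W=2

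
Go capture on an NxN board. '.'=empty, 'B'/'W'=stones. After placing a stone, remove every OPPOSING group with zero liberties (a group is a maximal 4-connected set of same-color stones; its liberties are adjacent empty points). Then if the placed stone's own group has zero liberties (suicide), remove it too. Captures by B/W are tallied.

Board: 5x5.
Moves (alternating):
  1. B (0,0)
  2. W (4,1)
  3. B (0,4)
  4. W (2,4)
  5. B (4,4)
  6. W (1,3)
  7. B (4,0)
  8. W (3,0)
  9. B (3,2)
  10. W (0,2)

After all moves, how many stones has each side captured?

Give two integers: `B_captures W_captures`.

Answer: 0 1

Derivation:
Move 1: B@(0,0) -> caps B=0 W=0
Move 2: W@(4,1) -> caps B=0 W=0
Move 3: B@(0,4) -> caps B=0 W=0
Move 4: W@(2,4) -> caps B=0 W=0
Move 5: B@(4,4) -> caps B=0 W=0
Move 6: W@(1,3) -> caps B=0 W=0
Move 7: B@(4,0) -> caps B=0 W=0
Move 8: W@(3,0) -> caps B=0 W=1
Move 9: B@(3,2) -> caps B=0 W=1
Move 10: W@(0,2) -> caps B=0 W=1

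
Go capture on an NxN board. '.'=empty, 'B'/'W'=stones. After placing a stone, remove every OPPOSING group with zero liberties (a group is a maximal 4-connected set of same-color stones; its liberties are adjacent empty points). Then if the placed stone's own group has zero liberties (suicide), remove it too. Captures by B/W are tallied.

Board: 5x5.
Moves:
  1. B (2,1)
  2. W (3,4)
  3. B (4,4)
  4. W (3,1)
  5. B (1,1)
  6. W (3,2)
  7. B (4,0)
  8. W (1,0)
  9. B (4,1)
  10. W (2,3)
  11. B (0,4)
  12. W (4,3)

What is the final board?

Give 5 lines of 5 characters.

Move 1: B@(2,1) -> caps B=0 W=0
Move 2: W@(3,4) -> caps B=0 W=0
Move 3: B@(4,4) -> caps B=0 W=0
Move 4: W@(3,1) -> caps B=0 W=0
Move 5: B@(1,1) -> caps B=0 W=0
Move 6: W@(3,2) -> caps B=0 W=0
Move 7: B@(4,0) -> caps B=0 W=0
Move 8: W@(1,0) -> caps B=0 W=0
Move 9: B@(4,1) -> caps B=0 W=0
Move 10: W@(2,3) -> caps B=0 W=0
Move 11: B@(0,4) -> caps B=0 W=0
Move 12: W@(4,3) -> caps B=0 W=1

Answer: ....B
WB...
.B.W.
.WW.W
BB.W.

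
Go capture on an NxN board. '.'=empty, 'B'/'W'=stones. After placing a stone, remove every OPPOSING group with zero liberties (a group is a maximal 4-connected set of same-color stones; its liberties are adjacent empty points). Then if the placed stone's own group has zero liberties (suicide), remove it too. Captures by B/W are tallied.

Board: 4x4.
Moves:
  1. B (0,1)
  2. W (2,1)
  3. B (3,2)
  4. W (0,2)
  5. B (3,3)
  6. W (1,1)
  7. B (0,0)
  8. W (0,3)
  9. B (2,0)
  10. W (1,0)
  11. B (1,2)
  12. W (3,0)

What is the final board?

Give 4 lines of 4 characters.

Answer: ..WW
WWB.
.W..
W.BB

Derivation:
Move 1: B@(0,1) -> caps B=0 W=0
Move 2: W@(2,1) -> caps B=0 W=0
Move 3: B@(3,2) -> caps B=0 W=0
Move 4: W@(0,2) -> caps B=0 W=0
Move 5: B@(3,3) -> caps B=0 W=0
Move 6: W@(1,1) -> caps B=0 W=0
Move 7: B@(0,0) -> caps B=0 W=0
Move 8: W@(0,3) -> caps B=0 W=0
Move 9: B@(2,0) -> caps B=0 W=0
Move 10: W@(1,0) -> caps B=0 W=2
Move 11: B@(1,2) -> caps B=0 W=2
Move 12: W@(3,0) -> caps B=0 W=3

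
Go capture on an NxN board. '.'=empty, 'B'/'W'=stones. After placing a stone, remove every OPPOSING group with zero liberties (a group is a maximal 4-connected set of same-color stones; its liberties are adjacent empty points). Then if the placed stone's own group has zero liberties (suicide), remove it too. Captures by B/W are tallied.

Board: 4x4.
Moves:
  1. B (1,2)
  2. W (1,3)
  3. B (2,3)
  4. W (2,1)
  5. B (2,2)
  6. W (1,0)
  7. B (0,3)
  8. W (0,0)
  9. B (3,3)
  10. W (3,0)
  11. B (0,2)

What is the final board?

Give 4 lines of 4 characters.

Move 1: B@(1,2) -> caps B=0 W=0
Move 2: W@(1,3) -> caps B=0 W=0
Move 3: B@(2,3) -> caps B=0 W=0
Move 4: W@(2,1) -> caps B=0 W=0
Move 5: B@(2,2) -> caps B=0 W=0
Move 6: W@(1,0) -> caps B=0 W=0
Move 7: B@(0,3) -> caps B=1 W=0
Move 8: W@(0,0) -> caps B=1 W=0
Move 9: B@(3,3) -> caps B=1 W=0
Move 10: W@(3,0) -> caps B=1 W=0
Move 11: B@(0,2) -> caps B=1 W=0

Answer: W.BB
W.B.
.WBB
W..B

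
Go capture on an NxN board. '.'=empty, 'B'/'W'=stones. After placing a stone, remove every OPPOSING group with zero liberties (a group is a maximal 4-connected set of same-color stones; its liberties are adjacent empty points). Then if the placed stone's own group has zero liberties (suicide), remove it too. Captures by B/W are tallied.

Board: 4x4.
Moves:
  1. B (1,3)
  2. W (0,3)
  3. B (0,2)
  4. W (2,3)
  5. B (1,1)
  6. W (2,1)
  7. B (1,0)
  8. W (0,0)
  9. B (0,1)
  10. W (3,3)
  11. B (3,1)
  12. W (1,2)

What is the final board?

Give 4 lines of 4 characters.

Move 1: B@(1,3) -> caps B=0 W=0
Move 2: W@(0,3) -> caps B=0 W=0
Move 3: B@(0,2) -> caps B=1 W=0
Move 4: W@(2,3) -> caps B=1 W=0
Move 5: B@(1,1) -> caps B=1 W=0
Move 6: W@(2,1) -> caps B=1 W=0
Move 7: B@(1,0) -> caps B=1 W=0
Move 8: W@(0,0) -> caps B=1 W=0
Move 9: B@(0,1) -> caps B=2 W=0
Move 10: W@(3,3) -> caps B=2 W=0
Move 11: B@(3,1) -> caps B=2 W=0
Move 12: W@(1,2) -> caps B=2 W=0

Answer: .BB.
BBWB
.W.W
.B.W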